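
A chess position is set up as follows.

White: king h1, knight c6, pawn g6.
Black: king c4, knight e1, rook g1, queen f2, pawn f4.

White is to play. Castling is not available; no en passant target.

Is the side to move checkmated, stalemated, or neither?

White to move; white king on h1.
In check: yes, from the black rook on g1.
King squares — g1: attacked by Qf2; g2: attacked by Ne1; h2: attacked by Qf2.
Legal moves for White: none.
In check with no legal moves → checkmate.

checkmate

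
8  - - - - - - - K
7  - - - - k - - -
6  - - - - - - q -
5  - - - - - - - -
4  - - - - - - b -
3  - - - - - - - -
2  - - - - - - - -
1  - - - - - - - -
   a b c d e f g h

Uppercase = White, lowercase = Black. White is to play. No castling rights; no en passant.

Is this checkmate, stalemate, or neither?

White to move; white king on h8.
In check: no.
King squares — g7: attacked by Qg6; h7: attacked by Qg6; g8: attacked by Qg6.
Legal moves for White: none.
Not in check and no legal moves → stalemate.

stalemate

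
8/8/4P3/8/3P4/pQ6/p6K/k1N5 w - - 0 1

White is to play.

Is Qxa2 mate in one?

After Qxa2: black king on a1; in check: yes, from the white queen on a2.
King squares — b1: attacked by Qa2; a2: attacked by Nc1; b2: attacked by Qa2.
Black has no legal moves → checkmate.

yes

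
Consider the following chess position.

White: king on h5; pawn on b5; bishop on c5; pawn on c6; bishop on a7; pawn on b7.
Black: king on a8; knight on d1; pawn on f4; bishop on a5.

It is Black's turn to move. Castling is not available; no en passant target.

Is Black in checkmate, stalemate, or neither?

checkmate

Black to move; black king on a8.
In check: yes, from the white pawn on b7.
King squares — a7: attacked by Bc5; b7: attacked by Pc6; b8: attacked by Ba7.
Legal moves for Black: none.
In check with no legal moves → checkmate.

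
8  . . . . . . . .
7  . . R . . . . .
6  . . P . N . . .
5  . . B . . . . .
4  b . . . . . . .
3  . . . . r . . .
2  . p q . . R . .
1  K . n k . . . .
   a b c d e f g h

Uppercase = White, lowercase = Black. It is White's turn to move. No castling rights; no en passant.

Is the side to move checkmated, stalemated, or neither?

checkmate

White to move; white king on a1.
In check: yes, from the black pawn on b2.
King squares — b1: attacked by Qc2; a2: attacked by Nc1; b2: attacked by Qc2.
Legal moves for White: none.
In check with no legal moves → checkmate.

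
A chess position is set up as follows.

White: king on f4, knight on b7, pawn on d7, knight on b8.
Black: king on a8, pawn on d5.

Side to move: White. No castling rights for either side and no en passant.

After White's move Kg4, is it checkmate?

After Kg4: black king on a8; in check: no.
Black is not in check, so this cannot be checkmate.

no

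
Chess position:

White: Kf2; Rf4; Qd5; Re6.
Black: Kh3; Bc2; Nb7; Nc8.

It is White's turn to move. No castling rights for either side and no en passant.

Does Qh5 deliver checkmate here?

yes

After Qh5: black king on h3; in check: yes, from the white queen on h5.
King squares — g2: attacked by Kf2; h2: attacked by Qh5; g3: attacked by Kf2; g4: attacked by Rf4; h4: attacked by Rf4.
Black has no legal moves → checkmate.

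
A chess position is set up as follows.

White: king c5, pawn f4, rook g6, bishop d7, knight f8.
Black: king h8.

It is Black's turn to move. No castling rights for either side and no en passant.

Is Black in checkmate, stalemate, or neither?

stalemate

Black to move; black king on h8.
In check: no.
King squares — g7: attacked by Rg6; h7: attacked by Nf8; g8: attacked by Rg6.
Legal moves for Black: none.
Not in check and no legal moves → stalemate.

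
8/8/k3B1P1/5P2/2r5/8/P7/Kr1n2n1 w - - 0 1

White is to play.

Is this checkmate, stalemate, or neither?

White to move; white king on a1.
In check: yes, from the black rook on b1.
Legal moves for White: Kxb1.
White is in check but has 1 legal move → neither.

neither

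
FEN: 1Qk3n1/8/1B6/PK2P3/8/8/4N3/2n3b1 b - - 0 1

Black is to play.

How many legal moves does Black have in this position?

Black to move; king on c8.
In check: yes, from the white queen on b8.
Legal moves: Kxb8, Kd7.
Count: 2.

2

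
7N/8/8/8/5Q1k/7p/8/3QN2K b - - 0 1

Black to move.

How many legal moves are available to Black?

Black to move; king on h4.
In check: yes, from the white queen on f4.
Legal moves: none.
Count: 0.

0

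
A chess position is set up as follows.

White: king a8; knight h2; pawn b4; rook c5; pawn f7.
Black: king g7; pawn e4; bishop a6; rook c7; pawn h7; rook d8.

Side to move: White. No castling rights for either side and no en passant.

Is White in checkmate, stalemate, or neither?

White to move; white king on a8.
In check: yes, from the black rook on d8.
King squares — a7: attacked by Rc7; b7: attacked by Ba6; b8: attacked by Rd8.
Legal moves for White: none.
In check with no legal moves → checkmate.

checkmate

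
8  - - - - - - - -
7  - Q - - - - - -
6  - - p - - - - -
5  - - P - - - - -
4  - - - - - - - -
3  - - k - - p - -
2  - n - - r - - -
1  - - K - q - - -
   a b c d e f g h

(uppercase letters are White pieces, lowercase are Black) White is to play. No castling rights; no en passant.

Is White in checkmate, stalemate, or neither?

checkmate

White to move; white king on c1.
In check: yes, from the black queen on e1.
King squares — b1: attacked by Qe1; d1: attacked by Qe1; b2: attacked by Re2; c2: attacked by Re2; d2: attacked by Qe1.
Legal moves for White: none.
In check with no legal moves → checkmate.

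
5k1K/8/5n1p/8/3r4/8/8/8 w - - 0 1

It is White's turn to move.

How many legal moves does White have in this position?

White to move; king on h8.
In check: no.
Legal moves: none.
Count: 0.

0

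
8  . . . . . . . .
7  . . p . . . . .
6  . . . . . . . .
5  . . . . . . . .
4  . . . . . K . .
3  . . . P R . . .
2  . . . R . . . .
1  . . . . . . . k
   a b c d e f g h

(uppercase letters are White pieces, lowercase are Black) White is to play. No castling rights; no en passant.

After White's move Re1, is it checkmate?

After Re1: black king on h1; in check: yes, from the white rook on e1.
King squares — g1: attacked by Re1; g2: attacked by Rd2; h2: attacked by Rd2.
Black has no legal moves → checkmate.

yes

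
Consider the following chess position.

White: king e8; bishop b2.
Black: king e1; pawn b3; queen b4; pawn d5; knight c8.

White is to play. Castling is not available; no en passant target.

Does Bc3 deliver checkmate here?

After Bc3: black king on e1; in check: yes, from the white bishop on c3.
Black has 5 legal replies: Kf2, Ke2, Kf1, Kd1, Qxc3.
In check but a legal move exists → not checkmate.

no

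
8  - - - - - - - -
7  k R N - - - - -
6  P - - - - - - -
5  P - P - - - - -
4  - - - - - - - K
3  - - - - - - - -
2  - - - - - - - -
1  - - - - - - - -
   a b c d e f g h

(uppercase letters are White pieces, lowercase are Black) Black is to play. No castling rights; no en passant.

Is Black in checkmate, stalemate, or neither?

checkmate

Black to move; black king on a7.
In check: yes, from the white rook on b7.
King squares — a6: attacked by Nc7; b6: attacked by Pa5; b7: attacked by Pa6; a8: attacked by Nc7; b8: attacked by Rb7.
Legal moves for Black: none.
In check with no legal moves → checkmate.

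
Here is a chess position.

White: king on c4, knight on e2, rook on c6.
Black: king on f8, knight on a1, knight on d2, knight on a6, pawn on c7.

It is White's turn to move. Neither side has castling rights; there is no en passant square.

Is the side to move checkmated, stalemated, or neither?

neither

White to move; white king on c4.
In check: yes, from the black knight on d2.
Legal moves for White: Kd5, Kb5, Kd4, Kd3, Kc3.
White is in check but has 5 legal moves → neither.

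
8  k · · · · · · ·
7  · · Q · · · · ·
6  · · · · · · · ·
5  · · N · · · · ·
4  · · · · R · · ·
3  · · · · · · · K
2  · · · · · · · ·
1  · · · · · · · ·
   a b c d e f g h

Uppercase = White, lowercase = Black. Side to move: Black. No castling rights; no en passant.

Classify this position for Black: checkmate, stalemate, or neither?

stalemate

Black to move; black king on a8.
In check: no.
King squares — a7: attacked by Qc7; b7: attacked by Nc5; b8: attacked by Qc7.
Legal moves for Black: none.
Not in check and no legal moves → stalemate.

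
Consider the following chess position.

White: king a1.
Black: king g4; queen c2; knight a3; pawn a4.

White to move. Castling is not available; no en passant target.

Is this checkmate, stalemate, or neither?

stalemate

White to move; white king on a1.
In check: no.
King squares — b1: attacked by Qc2; a2: attacked by Qc2; b2: attacked by Qc2.
Legal moves for White: none.
Not in check and no legal moves → stalemate.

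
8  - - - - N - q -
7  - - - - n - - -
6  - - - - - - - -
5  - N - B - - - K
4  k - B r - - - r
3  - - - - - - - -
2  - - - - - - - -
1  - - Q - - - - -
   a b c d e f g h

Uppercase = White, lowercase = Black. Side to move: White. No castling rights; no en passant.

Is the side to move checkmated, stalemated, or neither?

checkmate

White to move; white king on h5.
In check: yes, from the black rook on h4.
King squares — g4: attacked by Rd4; h4: attacked by Rd4; g5: attacked by Qg8; g6: attacked by Ne7; h6: attacked by Rh4.
Legal moves for White: none.
In check with no legal moves → checkmate.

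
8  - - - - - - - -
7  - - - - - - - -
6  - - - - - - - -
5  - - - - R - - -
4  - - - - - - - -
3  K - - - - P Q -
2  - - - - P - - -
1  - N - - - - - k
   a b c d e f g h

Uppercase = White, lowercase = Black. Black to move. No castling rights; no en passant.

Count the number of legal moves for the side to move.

0

Black to move; king on h1.
In check: no.
Legal moves: none.
Count: 0.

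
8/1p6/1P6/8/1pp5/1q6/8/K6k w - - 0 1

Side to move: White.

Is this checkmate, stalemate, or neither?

stalemate

White to move; white king on a1.
In check: no.
King squares — b1: attacked by Qb3; a2: attacked by Qb3; b2: attacked by Qb3.
Legal moves for White: none.
Not in check and no legal moves → stalemate.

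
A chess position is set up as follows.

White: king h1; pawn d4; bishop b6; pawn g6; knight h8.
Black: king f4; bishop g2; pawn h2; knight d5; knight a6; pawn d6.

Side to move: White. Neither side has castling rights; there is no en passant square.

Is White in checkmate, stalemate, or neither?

White to move; white king on h1.
In check: yes, from the black bishop on g2.
Legal moves for White: Kxh2, Kxg2.
White is in check but has 2 legal moves → neither.

neither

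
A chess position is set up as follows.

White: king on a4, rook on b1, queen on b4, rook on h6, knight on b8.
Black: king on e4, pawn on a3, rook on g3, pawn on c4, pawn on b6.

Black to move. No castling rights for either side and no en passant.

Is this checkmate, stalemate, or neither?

Black to move; black king on e4.
In check: no.
Legal moves for Black include: Kf5, Ke5, Kd5, Kf4, Kd4, Kf3, Ke3, Kd3, Rg8, Rg7, Rg6, Rg5, Rg4, Rh3, Rf3, Re3, Rd3, Rc3, ... (list truncated; more exist).
Black has legal moves and is not in check → neither.

neither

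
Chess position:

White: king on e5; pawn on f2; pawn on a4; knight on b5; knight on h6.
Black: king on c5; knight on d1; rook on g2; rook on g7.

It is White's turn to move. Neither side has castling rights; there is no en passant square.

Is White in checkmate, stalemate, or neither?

neither

White to move; white king on e5.
In check: no.
Legal moves for White: Ng8, Nf7, Nf5, Ng4, Kf6, Ke6, Kf5, Kf4, Ke4, Nc7, Na7, Nd6, Nd4, Nc3, Na3, a5, f3, f4.
White has 18 legal moves and is not in check → neither.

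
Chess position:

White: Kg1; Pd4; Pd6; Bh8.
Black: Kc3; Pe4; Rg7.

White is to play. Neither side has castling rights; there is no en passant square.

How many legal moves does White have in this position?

5

White to move; king on g1.
In check: yes, from the black rook on g7.
Legal moves: Kh2, Kf2, Kh1, Kf1, Bxg7.
Count: 5.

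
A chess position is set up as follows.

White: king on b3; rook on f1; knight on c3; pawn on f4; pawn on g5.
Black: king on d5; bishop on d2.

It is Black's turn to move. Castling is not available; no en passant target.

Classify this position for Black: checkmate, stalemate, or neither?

Black to move; black king on d5.
In check: yes, from the white knight on c3.
King squares — c4: attacked by Kb3; d4: available; e4: attacked by Nc3; c5: available; e5: attacked by Pf4; c6: available; d6: available; e6: available.
Legal moves for Black: Ke6, Kd6, Kc6, Kc5, Kd4, Bxc3.
Black is in check but has 6 legal moves → neither.

neither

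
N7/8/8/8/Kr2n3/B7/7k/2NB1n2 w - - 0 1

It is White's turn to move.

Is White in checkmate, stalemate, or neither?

neither

White to move; white king on a4.
In check: yes, from the black rook on b4.
Legal moves for White: Ka5, Kxb4, Bxb4.
White is in check but has 3 legal moves → neither.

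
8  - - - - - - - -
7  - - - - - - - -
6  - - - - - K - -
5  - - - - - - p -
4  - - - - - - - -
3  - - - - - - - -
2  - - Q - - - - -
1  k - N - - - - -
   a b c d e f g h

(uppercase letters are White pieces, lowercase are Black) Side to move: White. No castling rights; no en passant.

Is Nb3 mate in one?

yes

After Nb3: black king on a1; in check: yes, from the white knight on b3.
King squares — b1: attacked by Qc2; a2: attacked by Qc2; b2: attacked by Qc2.
Black has no legal moves → checkmate.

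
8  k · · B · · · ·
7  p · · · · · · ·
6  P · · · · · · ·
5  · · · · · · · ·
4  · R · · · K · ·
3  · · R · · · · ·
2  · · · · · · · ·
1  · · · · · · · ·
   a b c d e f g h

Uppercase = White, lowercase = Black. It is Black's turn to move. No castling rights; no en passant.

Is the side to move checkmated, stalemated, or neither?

stalemate

Black to move; black king on a8.
In check: no.
King squares — a7: own pawn; b7: attacked by Rb4; b8: attacked by Rb4.
Legal moves for Black: none.
Not in check and no legal moves → stalemate.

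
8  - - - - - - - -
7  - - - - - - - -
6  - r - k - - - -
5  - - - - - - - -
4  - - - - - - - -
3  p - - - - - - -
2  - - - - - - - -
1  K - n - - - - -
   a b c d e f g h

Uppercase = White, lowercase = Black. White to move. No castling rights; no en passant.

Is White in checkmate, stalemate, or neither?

stalemate

White to move; white king on a1.
In check: no.
King squares — b1: attacked by Rb6; a2: attacked by Nc1; b2: attacked by Pa3.
Legal moves for White: none.
Not in check and no legal moves → stalemate.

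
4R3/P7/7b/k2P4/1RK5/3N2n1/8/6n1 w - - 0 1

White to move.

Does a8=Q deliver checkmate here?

yes

After a8=Q: black king on a5; in check: yes, from the white queen on a8.
King squares — a4: attacked by Rb4; b4: attacked by Nd3; b5: attacked by Rb4; a6: attacked by Qa8; b6: attacked by Rb4.
Black has no legal moves → checkmate.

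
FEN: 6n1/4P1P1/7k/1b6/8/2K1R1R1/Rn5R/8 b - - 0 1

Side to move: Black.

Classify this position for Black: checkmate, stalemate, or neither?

Black to move; black king on h6.
In check: yes, from the white rook on h2.
King squares — g5: attacked by Rg3; h5: attacked by Rh2; g6: attacked by Rg3; g7: attacked by Rg3; h7: attacked by Rh2.
Legal moves for Black: none.
In check with no legal moves → checkmate.

checkmate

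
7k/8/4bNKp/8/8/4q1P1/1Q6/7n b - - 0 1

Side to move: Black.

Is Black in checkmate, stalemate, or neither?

Black to move; black king on h8.
In check: no.
Legal moves for Black include: Bg8, Bc8, Bf7+, Bd7, Bf5+, Bd5, Bg4, Bc4, Bh3, Bb3, Ba2, Qa7, Qb6, Qg5#, Qe5, Qc5, Qf4, Qe4+, ... (list truncated; more exist).
Black has legal moves and is not in check → neither.

neither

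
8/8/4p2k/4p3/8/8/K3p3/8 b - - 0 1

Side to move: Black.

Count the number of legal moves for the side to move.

10

Black to move; king on h6.
In check: no.
Legal moves: Kh7, Kg7, Kg6, Kh5, Kg5, e4, e1=Q, e1=R, e1=B, e1=N.
Count: 10.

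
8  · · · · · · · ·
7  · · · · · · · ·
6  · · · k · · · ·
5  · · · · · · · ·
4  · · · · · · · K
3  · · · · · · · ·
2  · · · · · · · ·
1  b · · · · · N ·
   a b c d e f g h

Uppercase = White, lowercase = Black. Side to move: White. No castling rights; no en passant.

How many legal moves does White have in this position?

8

White to move; king on h4.
In check: no.
Legal moves: Kh5, Kg5, Kg4, Kh3, Kg3, Nh3, Nf3, Ne2.
Count: 8.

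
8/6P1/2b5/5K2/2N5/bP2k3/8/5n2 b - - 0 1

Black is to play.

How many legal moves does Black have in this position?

Black to move; king on e3.
In check: yes, from the white knight on c4.
Legal moves: Kd4, Kf3, Kd3, Kf2, Ke2.
Count: 5.

5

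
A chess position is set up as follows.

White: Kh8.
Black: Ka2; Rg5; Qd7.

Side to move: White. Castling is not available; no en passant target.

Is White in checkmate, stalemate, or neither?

stalemate

White to move; white king on h8.
In check: no.
King squares — g7: attacked by Rg5; h7: attacked by Qd7; g8: attacked by Rg5.
Legal moves for White: none.
Not in check and no legal moves → stalemate.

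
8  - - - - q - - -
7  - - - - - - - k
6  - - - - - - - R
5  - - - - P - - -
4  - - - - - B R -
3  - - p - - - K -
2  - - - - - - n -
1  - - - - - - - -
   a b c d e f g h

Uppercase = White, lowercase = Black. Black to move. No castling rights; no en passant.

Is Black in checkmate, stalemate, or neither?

checkmate

Black to move; black king on h7.
In check: yes, from the white rook on h6.
King squares — g6: attacked by Rg4; h6: attacked by Bf4; g7: attacked by Rg4; g8: attacked by Rg4; h8: attacked by Rh6.
Legal moves for Black: none.
In check with no legal moves → checkmate.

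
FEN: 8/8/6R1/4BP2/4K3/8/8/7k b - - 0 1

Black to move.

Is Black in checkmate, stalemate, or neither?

Black to move; black king on h1.
In check: no.
King squares — g1: attacked by Rg6; g2: attacked by Rg6; h2: attacked by Be5.
Legal moves for Black: none.
Not in check and no legal moves → stalemate.

stalemate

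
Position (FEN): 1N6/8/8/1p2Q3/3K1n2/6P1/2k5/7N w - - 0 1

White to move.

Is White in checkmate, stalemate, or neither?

White to move; white king on d4.
In check: no.
Legal moves for White include: Nd7, Nc6, Na6, Qh8, Qe8, Qg7, Qe7, Qc7+, Qf6, Qe6, Qd6, Qh5, Qg5, Qf5+, Qd5, Qc5+, Qxb5, Qxf4, ... (list truncated; more exist).
White has legal moves and is not in check → neither.

neither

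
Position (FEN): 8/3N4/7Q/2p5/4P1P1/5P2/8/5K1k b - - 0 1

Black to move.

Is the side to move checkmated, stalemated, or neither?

Black to move; black king on h1.
In check: yes, from the white queen on h6.
King squares — g1: attacked by Kf1; g2: attacked by Kf1; h2: attacked by Qh6.
Legal moves for Black: none.
In check with no legal moves → checkmate.

checkmate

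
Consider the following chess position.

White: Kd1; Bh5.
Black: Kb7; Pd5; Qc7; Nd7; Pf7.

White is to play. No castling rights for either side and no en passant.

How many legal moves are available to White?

White to move; king on d1.
In check: no.
Legal moves: Bxf7, Bg6, Bg4, Bf3, Be2, Ke2, Kd2, Ke1.
Count: 8.

8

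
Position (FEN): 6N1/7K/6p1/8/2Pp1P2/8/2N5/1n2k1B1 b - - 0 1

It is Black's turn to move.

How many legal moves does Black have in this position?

Black to move; king on e1.
In check: yes, from the white knight on c2.
Legal moves: Ke2, Kd2, Kf1, Kd1.
Count: 4.

4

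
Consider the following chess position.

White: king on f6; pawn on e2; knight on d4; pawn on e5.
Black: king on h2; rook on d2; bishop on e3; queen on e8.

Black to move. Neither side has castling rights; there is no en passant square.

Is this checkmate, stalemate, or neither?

Black to move; black king on h2.
In check: no.
Legal moves for Black include: Qh8+, Qg8, Qf8+, Qd8+, Qc8, Qb8, Qa8, Qf7+, Qe7+, Qd7, Qg6+, Qe6+, Qc6+, Qh5, Qxe5+, Qb5, Qa4, Bh6, ... (list truncated; more exist).
Black has legal moves and is not in check → neither.

neither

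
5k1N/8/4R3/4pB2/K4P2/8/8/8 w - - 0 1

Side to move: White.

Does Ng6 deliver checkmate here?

After Ng6: black king on f8; in check: yes, from the white knight on g6.
Black has 3 legal replies: Kg8, Kg7, Kf7.
In check but a legal move exists → not checkmate.

no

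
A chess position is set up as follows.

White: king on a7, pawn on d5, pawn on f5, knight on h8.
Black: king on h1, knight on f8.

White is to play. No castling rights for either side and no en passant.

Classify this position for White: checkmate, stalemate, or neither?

White to move; white king on a7.
In check: no.
Legal moves for White: Nf7, Ng6, Kb8, Ka8, Kb7, Kb6, Ka6, f6, d6.
White has 9 legal moves and is not in check → neither.

neither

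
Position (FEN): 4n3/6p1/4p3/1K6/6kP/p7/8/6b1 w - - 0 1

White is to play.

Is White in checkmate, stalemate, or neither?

White to move; white king on b5.
In check: no.
Legal moves for White: Kc6, Ka6, Ka5, Kc4, Kb4, Ka4, h5.
White has 7 legal moves and is not in check → neither.

neither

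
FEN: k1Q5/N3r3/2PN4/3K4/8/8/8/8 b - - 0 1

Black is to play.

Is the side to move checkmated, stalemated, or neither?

Black to move; black king on a8.
In check: yes, from the white queen on c8.
Legal moves for Black: Kxa7.
Black is in check but has 1 legal move → neither.

neither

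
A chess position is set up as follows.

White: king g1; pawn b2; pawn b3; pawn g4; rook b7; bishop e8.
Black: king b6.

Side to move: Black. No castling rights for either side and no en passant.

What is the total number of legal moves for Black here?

Black to move; king on b6.
In check: yes, from the white rook on b7.
Legal moves: Kxb7, Ka6, Kc5, Ka5.
Count: 4.

4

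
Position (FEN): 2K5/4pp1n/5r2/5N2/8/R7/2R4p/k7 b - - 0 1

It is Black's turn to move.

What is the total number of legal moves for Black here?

Black to move; king on a1.
In check: yes, from the white rook on a3.
Legal moves: Kb1.
Count: 1.

1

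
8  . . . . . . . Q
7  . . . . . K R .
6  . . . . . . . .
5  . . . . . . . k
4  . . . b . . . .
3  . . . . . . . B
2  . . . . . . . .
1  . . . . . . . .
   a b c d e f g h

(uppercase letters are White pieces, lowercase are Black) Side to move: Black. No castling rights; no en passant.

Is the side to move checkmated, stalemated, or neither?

Black to move; black king on h5.
In check: yes, from the white queen on h8.
King squares — g4: attacked by Bh3; h4: attacked by Qh8; g5: attacked by Rg7; g6: attacked by Kf7; h6: attacked by Qh8.
Legal moves for Black: none.
In check with no legal moves → checkmate.

checkmate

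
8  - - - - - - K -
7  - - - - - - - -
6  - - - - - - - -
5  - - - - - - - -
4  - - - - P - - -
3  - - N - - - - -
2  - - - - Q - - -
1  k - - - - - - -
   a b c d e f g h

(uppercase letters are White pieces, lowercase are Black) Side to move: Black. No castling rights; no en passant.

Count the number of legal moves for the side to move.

Black to move; king on a1.
In check: no.
Legal moves: none.
Count: 0.

0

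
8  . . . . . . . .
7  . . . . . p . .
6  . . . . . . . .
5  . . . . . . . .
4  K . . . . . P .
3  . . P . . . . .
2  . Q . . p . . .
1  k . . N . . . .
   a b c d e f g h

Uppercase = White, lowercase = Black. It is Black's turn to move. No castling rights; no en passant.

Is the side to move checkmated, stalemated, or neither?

Black to move; black king on a1.
In check: yes, from the white queen on b2.
King squares — b1: attacked by Qb2; a2: attacked by Qb2; b2: attacked by Nd1.
Legal moves for Black: none.
In check with no legal moves → checkmate.

checkmate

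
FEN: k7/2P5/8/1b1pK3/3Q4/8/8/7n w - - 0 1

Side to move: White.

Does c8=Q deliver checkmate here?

yes

After c8=Q: black king on a8; in check: yes, from the white queen on c8.
King squares — a7: attacked by Qd4; b7: attacked by Qc8; b8: attacked by Qc8.
Black has no legal moves → checkmate.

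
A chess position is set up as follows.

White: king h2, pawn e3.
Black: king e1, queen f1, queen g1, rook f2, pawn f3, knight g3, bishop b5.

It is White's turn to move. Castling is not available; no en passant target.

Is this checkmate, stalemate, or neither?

White to move; white king on h2.
In check: yes, from the black queen on g1 and the black rook on f2.
King squares — g1: attacked by Qf1; h1: attacked by Qg1; g2: attacked by Qf1; g3: attacked by Qg1; h3: attacked by Qf1.
Legal moves for White: none.
In check with no legal moves → checkmate.

checkmate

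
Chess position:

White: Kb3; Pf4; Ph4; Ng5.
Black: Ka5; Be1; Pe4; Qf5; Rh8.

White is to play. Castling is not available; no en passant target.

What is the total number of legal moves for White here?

12

White to move; king on b3.
In check: no.
Legal moves: Nh7, Nf7, Ne6, Nxe4, Nh3, Nf3, Kc4, Ka3, Kc2, Kb2, Ka2, h5.
Count: 12.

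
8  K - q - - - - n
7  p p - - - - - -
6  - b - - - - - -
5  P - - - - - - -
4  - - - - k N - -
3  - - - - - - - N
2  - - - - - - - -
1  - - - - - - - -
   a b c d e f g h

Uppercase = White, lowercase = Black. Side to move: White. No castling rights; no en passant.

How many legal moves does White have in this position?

0

White to move; king on a8.
In check: yes, from the black queen on c8.
Legal moves: none.
Count: 0.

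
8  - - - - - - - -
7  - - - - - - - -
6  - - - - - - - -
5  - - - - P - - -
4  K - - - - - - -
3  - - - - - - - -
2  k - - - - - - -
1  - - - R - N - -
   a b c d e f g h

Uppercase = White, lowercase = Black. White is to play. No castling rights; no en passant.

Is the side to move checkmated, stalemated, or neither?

neither

White to move; white king on a4.
In check: no.
Legal moves for White include: Kb5, Ka5, Kb4, Ng3, Ne3, Nh2, Nd2, Rd8, Rd7, Rd6, Rd5, Rd4, Rd3, Rd2+, Re1, Rc1, Rb1, Ra1+, ... (list truncated; more exist).
White has legal moves and is not in check → neither.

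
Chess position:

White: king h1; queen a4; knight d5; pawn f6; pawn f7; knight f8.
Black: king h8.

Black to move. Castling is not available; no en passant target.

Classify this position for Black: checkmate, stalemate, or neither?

Black to move; black king on h8.
In check: no.
King squares — g7: attacked by Pf6; h7: attacked by Nf8; g8: attacked by Pf7.
Legal moves for Black: none.
Not in check and no legal moves → stalemate.

stalemate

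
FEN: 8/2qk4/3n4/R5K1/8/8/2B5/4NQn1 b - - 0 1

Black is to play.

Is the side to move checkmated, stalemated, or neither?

Black to move; black king on d7.
In check: no.
Legal moves for Black include: Ke8, Kd8, Kc8, Ke7, Ke6, Kc6, Qd8+, Qc8, Qb8, Qb7, Qa7, Qc6, Qb6, Qc5+, Qxa5+, Qc4, Qc3, Qxc2, ... (list truncated; more exist).
Black has legal moves and is not in check → neither.

neither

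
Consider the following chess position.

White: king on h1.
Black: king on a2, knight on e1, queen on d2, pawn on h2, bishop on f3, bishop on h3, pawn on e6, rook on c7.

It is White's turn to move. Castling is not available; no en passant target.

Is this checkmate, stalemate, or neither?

checkmate

White to move; white king on h1.
In check: yes, from the black bishop on f3.
King squares — g1: attacked by Ph2; g2: attacked by Ne1; h2: attacked by Qd2.
Legal moves for White: none.
In check with no legal moves → checkmate.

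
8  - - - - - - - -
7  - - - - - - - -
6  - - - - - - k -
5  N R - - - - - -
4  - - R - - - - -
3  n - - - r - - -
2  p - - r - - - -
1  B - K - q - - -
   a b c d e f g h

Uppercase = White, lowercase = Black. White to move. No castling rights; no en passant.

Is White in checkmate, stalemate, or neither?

White to move; white king on c1.
In check: yes, from the black queen on e1.
King squares — b1: attacked by Qe1; d1: attacked by Qe1; b2: attacked by Rd2; c2: attacked by Rd2; d2: attacked by Qe1.
Legal moves for White: none.
In check with no legal moves → checkmate.

checkmate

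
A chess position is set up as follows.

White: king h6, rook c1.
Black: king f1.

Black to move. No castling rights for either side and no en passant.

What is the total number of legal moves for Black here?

Black to move; king on f1.
In check: yes, from the white rook on c1.
Legal moves: Kg2, Kf2, Ke2.
Count: 3.

3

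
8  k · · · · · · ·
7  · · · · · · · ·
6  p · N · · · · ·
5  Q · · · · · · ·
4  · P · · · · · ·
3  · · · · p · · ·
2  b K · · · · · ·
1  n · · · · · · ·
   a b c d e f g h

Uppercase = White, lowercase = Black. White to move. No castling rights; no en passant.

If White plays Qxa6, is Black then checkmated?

After Qxa6: black king on a8; in check: yes, from the white queen on a6.
King squares — a7: attacked by Qa6; b7: attacked by Qa6; b8: attacked by Nc6.
Black has no legal moves → checkmate.

yes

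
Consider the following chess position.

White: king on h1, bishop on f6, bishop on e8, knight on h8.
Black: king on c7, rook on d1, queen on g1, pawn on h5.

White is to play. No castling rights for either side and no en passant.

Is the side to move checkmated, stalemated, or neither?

White to move; white king on h1.
In check: yes, from the black queen on g1.
King squares — g1: attacked by Rd1; g2: attacked by Qg1; h2: attacked by Qg1.
Legal moves for White: none.
In check with no legal moves → checkmate.

checkmate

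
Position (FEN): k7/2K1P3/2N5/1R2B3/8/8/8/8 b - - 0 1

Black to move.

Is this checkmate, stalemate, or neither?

Black to move; black king on a8.
In check: no.
King squares — a7: attacked by Nc6; b7: attacked by Rb5; b8: attacked by Rb5.
Legal moves for Black: none.
Not in check and no legal moves → stalemate.

stalemate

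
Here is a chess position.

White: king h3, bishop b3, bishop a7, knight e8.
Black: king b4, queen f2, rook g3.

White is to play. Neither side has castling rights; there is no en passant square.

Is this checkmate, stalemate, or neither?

neither

White to move; white king on h3.
In check: yes, from the black rook on g3.
King squares — g2: attacked by Qf2; h2: attacked by Qf2; g3: attacked by Qf2; g4: attacked by Rg3; h4: available.
Legal moves for White: Kh4.
White is in check but has 1 legal move → neither.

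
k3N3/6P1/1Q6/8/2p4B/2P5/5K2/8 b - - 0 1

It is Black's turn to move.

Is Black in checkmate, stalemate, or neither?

stalemate

Black to move; black king on a8.
In check: no.
King squares — a7: attacked by Qb6; b7: attacked by Qb6; b8: attacked by Qb6.
Legal moves for Black: none.
Not in check and no legal moves → stalemate.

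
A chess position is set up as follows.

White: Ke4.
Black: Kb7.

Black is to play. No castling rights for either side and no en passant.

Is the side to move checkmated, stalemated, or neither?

neither

Black to move; black king on b7.
In check: no.
Legal moves for Black: Kc8, Kb8, Ka8, Kc7, Ka7, Kc6, Kb6, Ka6.
Black has 8 legal moves and is not in check → neither.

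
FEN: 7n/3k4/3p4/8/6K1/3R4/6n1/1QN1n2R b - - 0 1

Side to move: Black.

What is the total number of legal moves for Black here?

Black to move; king on d7.
In check: no.
Legal moves: Nf7, Ng6, Ke8, Kd8, Kc8, Ke7, Kc7, Ke6, Kc6, Nh4, Nf4, Ne3+, Nf3, Nxd3, Nc2, d5.
Count: 16.

16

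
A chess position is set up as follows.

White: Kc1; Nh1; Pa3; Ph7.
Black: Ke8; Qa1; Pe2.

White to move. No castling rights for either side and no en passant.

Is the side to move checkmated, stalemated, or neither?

neither

White to move; white king on c1.
In check: yes, from the black queen on a1.
Legal moves for White: Kd2, Kc2.
White is in check but has 2 legal moves → neither.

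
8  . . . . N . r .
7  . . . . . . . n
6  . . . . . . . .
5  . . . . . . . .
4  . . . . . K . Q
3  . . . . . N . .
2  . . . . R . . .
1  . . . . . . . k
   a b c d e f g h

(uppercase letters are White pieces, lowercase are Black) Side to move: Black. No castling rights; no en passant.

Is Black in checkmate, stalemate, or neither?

Black to move; black king on h1.
In check: yes, from the white queen on h4.
King squares — g1: attacked by Nf3; g2: attacked by Re2; h2: attacked by Re2.
Legal moves for Black: none.
In check with no legal moves → checkmate.

checkmate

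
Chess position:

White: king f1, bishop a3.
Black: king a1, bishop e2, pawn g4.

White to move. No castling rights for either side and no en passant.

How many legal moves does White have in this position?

5

White to move; king on f1.
In check: yes, from the black bishop on e2.
Legal moves: Kg2, Kf2, Kxe2, Kg1, Ke1.
Count: 5.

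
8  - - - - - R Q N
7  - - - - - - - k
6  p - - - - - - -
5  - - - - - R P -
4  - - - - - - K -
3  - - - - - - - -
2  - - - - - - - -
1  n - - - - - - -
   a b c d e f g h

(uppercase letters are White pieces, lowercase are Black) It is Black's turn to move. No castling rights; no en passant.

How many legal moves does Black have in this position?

0

Black to move; king on h7.
In check: yes, from the white queen on g8.
Legal moves: none.
Count: 0.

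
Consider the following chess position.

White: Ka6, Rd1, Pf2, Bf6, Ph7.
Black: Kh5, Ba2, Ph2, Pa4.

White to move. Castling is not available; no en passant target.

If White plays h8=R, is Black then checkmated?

After h8=R: black king on h5; in check: yes, from the white rook on h8.
Black has 2 legal replies: Kg6, Kg4.
In check but a legal move exists → not checkmate.

no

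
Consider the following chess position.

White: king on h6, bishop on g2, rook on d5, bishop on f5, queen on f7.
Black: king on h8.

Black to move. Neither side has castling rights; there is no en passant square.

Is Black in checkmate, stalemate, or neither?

Black to move; black king on h8.
In check: no.
King squares — g7: attacked by Kh6; h7: attacked by Bf5; g8: attacked by Qf7.
Legal moves for Black: none.
Not in check and no legal moves → stalemate.

stalemate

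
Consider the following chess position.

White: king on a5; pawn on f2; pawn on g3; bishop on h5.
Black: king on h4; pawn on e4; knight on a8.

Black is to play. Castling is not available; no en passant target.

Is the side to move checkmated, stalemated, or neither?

Black to move; black king on h4.
In check: yes, from the white pawn on g3.
Legal moves for Black: Kxh5, Kg5, Kh3.
Black is in check but has 3 legal moves → neither.

neither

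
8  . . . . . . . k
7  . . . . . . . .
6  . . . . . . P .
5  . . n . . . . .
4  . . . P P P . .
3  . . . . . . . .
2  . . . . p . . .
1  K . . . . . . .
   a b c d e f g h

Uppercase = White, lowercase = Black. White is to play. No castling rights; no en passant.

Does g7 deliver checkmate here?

no

After g7: black king on h8; in check: yes, from the white pawn on g7.
Black has 3 legal replies: Kg8, Kh7, Kxg7.
In check but a legal move exists → not checkmate.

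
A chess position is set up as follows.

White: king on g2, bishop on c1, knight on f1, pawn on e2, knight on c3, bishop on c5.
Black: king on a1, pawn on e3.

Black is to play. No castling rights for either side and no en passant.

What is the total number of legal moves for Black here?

0

Black to move; king on a1.
In check: no.
Legal moves: none.
Count: 0.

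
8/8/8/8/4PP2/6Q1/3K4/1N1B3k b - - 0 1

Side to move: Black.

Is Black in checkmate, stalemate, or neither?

Black to move; black king on h1.
In check: no.
King squares — g1: attacked by Qg3; g2: attacked by Qg3; h2: attacked by Qg3.
Legal moves for Black: none.
Not in check and no legal moves → stalemate.

stalemate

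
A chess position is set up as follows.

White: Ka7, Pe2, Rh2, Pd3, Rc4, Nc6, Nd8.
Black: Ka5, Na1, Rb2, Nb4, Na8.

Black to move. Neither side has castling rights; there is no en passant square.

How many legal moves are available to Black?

Black to move; king on a5.
In check: yes, from the white knight on c6.
Legal moves: Kb5, Ka4, Nxc6+.
Count: 3.

3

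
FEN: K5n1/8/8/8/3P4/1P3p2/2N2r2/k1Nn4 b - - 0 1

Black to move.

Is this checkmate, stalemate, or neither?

Black to move; black king on a1.
In check: yes, from the white knight on c2.
King squares — b1: available; a2: attacked by Nc1; b2: available.
Legal moves for Black: Kb2, Kb1, Rxc2.
Black is in check but has 3 legal moves → neither.

neither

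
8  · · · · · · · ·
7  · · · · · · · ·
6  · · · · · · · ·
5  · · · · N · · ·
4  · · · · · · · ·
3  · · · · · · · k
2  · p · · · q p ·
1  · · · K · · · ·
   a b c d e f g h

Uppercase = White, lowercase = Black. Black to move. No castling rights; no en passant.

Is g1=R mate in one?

After g1=R: white king on d1; in check: yes, from the black rook on g1.
King squares — c1: attacked by Rg1; e1: attacked by Rg1; c2: attacked by Qf2; d2: attacked by Qf2; e2: attacked by Qf2.
White has no legal moves → checkmate.

yes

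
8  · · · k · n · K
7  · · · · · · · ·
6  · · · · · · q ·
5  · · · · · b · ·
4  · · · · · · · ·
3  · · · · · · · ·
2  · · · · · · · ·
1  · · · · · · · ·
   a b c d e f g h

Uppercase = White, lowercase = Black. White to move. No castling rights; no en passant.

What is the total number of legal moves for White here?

0

White to move; king on h8.
In check: no.
Legal moves: none.
Count: 0.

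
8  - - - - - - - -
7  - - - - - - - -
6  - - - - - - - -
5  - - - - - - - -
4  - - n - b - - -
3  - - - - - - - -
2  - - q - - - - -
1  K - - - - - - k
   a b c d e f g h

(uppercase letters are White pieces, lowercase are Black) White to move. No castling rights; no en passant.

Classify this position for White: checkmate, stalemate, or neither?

stalemate

White to move; white king on a1.
In check: no.
King squares — b1: attacked by Qc2; a2: attacked by Qc2; b2: attacked by Qc2.
Legal moves for White: none.
Not in check and no legal moves → stalemate.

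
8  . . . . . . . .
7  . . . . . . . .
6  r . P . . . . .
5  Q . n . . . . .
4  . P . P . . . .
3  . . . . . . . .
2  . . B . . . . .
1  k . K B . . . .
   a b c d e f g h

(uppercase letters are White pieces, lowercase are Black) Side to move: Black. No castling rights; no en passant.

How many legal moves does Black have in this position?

Black to move; king on a1.
In check: yes, from the white queen on a5.
Legal moves: Rxa5, Na4.
Count: 2.

2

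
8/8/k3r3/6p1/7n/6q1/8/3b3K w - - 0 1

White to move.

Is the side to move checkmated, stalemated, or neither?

White to move; white king on h1.
In check: no.
King squares — g1: attacked by Qg3; g2: attacked by Qg3; h2: attacked by Qg3.
Legal moves for White: none.
Not in check and no legal moves → stalemate.

stalemate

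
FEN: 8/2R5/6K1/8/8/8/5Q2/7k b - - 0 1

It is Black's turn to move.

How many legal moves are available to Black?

Black to move; king on h1.
In check: no.
Legal moves: none.
Count: 0.

0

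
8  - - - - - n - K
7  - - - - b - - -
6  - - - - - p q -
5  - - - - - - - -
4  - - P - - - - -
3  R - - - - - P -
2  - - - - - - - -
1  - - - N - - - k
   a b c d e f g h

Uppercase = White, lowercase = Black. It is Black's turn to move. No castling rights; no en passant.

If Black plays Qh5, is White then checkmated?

no

After Qh5: white king on h8; in check: yes, from the black queen on h5.
White has 2 legal replies: Kg8, Kg7.
In check but a legal move exists → not checkmate.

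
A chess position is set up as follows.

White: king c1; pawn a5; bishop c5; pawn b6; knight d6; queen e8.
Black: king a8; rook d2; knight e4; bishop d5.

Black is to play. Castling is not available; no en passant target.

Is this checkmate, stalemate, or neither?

Black to move; black king on a8.
In check: yes, from the white queen on e8.
King squares — a7: attacked by Pb6; b7: attacked by Nd6; b8: attacked by Qe8.
Legal moves for Black: none.
In check with no legal moves → checkmate.

checkmate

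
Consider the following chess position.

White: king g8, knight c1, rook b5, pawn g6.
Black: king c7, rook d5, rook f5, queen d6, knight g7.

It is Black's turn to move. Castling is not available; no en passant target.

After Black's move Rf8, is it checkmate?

After Rf8: white king on g8; in check: yes, from the black rook on f8.
White has 2 legal replies: Kh7, Kxg7.
In check but a legal move exists → not checkmate.

no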